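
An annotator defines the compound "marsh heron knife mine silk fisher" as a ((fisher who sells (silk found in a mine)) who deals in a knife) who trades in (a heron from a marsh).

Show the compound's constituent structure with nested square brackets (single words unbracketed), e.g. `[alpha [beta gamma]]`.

[[marsh heron] [knife [[mine silk] fisher]]]

Overall it is a kind of fisher (specifically "knife mine silk fisher"); the modifier is "marsh heron".
Within "marsh heron", the head is "heron" and the modifier is "marsh".
Within "knife mine silk fisher", the head is "fisher" (specifically "mine silk fisher") and the modifier is "knife".
Within "mine silk fisher", the head is "fisher" and the modifier is "mine silk".
Within "mine silk", the head is "silk" and the modifier is "mine".
Putting it together: [[marsh heron] [knife [[mine silk] fisher]]].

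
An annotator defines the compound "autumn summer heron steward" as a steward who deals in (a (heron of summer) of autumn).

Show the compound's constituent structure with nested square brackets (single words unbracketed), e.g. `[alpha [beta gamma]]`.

The outermost head in the paraphrase is "steward", modified by "autumn summer heron".
Within "autumn summer heron", the head is "heron" (specifically "summer heron") and the modifier is "autumn".
Within "summer heron", the head is "heron" and the modifier is "summer".
Assembled: [[autumn [summer heron]] steward].

[[autumn [summer heron]] steward]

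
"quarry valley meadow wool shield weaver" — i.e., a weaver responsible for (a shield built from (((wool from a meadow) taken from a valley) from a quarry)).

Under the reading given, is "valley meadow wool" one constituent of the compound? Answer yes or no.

The paraphrase groups the words so that "valley meadow wool" is one unit: it corresponds to a single parenthesized sub-phrase.
The full structure is [[[quarry [valley [meadow wool]]] shield] weaver], in which [valley meadow wool] is a constituent.

yes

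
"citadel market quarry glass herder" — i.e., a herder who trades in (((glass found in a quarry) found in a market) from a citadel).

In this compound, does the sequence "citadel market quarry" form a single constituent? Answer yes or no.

The top-level split is [citadel market quarry glass] [herder]; the full structure is [[citadel [market [quarry glass]]] herder].
"citadel market quarry" straddles a constituent boundary, so it is not a single unit.

no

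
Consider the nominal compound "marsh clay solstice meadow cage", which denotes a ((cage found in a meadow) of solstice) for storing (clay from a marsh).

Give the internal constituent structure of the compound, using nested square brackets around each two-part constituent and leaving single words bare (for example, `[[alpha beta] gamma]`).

Whole compound: head "cage" (specifically "solstice meadow cage"), modifier "marsh clay".
Within "marsh clay", the head is "clay" and the modifier is "marsh".
Within "solstice meadow cage", the head is "cage" (specifically "meadow cage") and the modifier is "solstice".
Within "meadow cage", the head is "cage" and the modifier is "meadow".
Assembled: [[marsh clay] [solstice [meadow cage]]].

[[marsh clay] [solstice [meadow cage]]]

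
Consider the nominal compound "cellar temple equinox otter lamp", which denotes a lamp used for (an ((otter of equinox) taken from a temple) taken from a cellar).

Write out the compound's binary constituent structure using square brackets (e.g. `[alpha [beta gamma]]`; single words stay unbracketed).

Whole compound: head "lamp", modifier "cellar temple equinox otter".
Inside "cellar temple equinox otter": head "otter" (specifically "temple equinox otter"), modifier "cellar".
Inside "temple equinox otter": head "otter" (specifically "equinox otter"), modifier "temple".
Inside "equinox otter": head "otter", modifier "equinox".
Assembled: [[cellar [temple [equinox otter]]] lamp].

[[cellar [temple [equinox otter]]] lamp]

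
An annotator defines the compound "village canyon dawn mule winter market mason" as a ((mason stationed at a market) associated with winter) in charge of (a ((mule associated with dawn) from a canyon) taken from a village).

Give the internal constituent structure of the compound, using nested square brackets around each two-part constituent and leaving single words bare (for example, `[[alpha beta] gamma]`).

Whole compound: head "mason" (specifically "winter market mason"), modifier "village canyon dawn mule".
Within "village canyon dawn mule", the head is "mule" (specifically "canyon dawn mule") and the modifier is "village".
Within "canyon dawn mule", the head is "mule" (specifically "dawn mule") and the modifier is "canyon".
Within "dawn mule", the head is "mule" and the modifier is "dawn".
Within "winter market mason", the head is "mason" (specifically "market mason") and the modifier is "winter".
Within "market mason", the head is "mason" and the modifier is "market".
Assembled: [[village [canyon [dawn mule]]] [winter [market mason]]].

[[village [canyon [dawn mule]]] [winter [market mason]]]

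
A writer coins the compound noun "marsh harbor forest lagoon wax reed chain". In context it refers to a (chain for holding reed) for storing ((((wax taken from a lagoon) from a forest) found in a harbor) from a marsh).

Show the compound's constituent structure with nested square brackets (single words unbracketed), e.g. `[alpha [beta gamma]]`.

The outermost head in the paraphrase is "chain" (specifically "reed chain"), modified by "marsh harbor forest lagoon wax".
Within "marsh harbor forest lagoon wax", the head is "wax" (specifically "harbor forest lagoon wax") and the modifier is "marsh".
Within "harbor forest lagoon wax", the head is "wax" (specifically "forest lagoon wax") and the modifier is "harbor".
Within "forest lagoon wax", the head is "wax" (specifically "lagoon wax") and the modifier is "forest".
Within "lagoon wax", the head is "wax" and the modifier is "lagoon".
Within "reed chain", the head is "chain" and the modifier is "reed".
Assembled: [[marsh [harbor [forest [lagoon wax]]]] [reed chain]].

[[marsh [harbor [forest [lagoon wax]]]] [reed chain]]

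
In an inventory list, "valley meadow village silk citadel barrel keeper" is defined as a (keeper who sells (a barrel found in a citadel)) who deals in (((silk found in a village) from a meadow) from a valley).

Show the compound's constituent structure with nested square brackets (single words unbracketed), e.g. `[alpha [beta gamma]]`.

[[valley [meadow [village silk]]] [[citadel barrel] keeper]]

Whole compound: head "keeper" (specifically "citadel barrel keeper"), modifier "valley meadow village silk".
Within "valley meadow village silk", the head is "silk" (specifically "meadow village silk") and the modifier is "valley".
Within "meadow village silk", the head is "silk" (specifically "village silk") and the modifier is "meadow".
Within "village silk", the head is "silk" and the modifier is "village".
Within "citadel barrel keeper", the head is "keeper" and the modifier is "citadel barrel".
Within "citadel barrel", the head is "barrel" and the modifier is "citadel".
Assembled: [[valley [meadow [village silk]]] [[citadel barrel] keeper]].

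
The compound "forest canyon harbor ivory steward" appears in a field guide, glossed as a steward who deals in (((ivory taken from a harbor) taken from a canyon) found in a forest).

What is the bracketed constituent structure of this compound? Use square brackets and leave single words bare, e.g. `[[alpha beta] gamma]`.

The outermost head in the paraphrase is "steward", modified by "forest canyon harbor ivory".
"forest canyon harbor ivory" → head "ivory" (specifically "canyon harbor ivory"), modifier "forest".
"canyon harbor ivory" → head "ivory" (specifically "harbor ivory"), modifier "canyon".
"harbor ivory" → head "ivory", modifier "harbor".
Putting it together: [[forest [canyon [harbor ivory]]] steward].

[[forest [canyon [harbor ivory]]] steward]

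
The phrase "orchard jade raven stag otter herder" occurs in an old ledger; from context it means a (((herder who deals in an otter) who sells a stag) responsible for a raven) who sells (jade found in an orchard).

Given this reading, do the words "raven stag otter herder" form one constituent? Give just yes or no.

The paraphrase groups the words so that "raven stag otter herder" is one unit: it corresponds to a single parenthesized sub-phrase.
The full structure is [[orchard jade] [raven [stag [otter herder]]]], in which [raven stag otter herder] is a constituent.

yes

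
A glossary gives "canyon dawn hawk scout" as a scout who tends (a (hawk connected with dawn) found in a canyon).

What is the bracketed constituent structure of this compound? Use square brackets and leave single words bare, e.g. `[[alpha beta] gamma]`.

[[canyon [dawn hawk]] scout]

The outermost head in the paraphrase is "scout", modified by "canyon dawn hawk".
Within "canyon dawn hawk", the head is "hawk" (specifically "dawn hawk") and the modifier is "canyon".
Within "dawn hawk", the head is "hawk" and the modifier is "dawn".
So the structure is [[canyon [dawn hawk]] scout].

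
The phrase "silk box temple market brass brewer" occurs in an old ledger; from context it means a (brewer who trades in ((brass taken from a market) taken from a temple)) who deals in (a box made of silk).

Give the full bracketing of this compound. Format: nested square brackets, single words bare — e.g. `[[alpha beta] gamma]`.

Overall it is a kind of brewer (specifically "temple market brass brewer"); the modifier is "silk box".
"silk box" → head "box", modifier "silk".
"temple market brass brewer" → head "brewer", modifier "temple market brass".
"temple market brass" → head "brass" (specifically "market brass"), modifier "temple".
"market brass" → head "brass", modifier "market".
So the structure is [[silk box] [[temple [market brass]] brewer]].

[[silk box] [[temple [market brass]] brewer]]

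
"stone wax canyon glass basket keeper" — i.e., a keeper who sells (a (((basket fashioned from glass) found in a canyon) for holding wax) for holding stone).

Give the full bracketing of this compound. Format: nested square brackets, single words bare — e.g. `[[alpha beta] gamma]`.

[[stone [wax [canyon [glass basket]]]] keeper]

The outermost head in the paraphrase is "keeper", modified by "stone wax canyon glass basket".
Inside "stone wax canyon glass basket": head "basket" (specifically "wax canyon glass basket"), modifier "stone".
Inside "wax canyon glass basket": head "basket" (specifically "canyon glass basket"), modifier "wax".
Inside "canyon glass basket": head "basket" (specifically "glass basket"), modifier "canyon".
Inside "glass basket": head "basket", modifier "glass".
Assembled: [[stone [wax [canyon [glass basket]]]] keeper].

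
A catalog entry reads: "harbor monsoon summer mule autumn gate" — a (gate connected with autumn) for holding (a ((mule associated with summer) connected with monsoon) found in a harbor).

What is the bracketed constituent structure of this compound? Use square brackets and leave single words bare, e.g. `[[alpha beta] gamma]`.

The outermost head in the paraphrase is "gate" (specifically "autumn gate"), modified by "harbor monsoon summer mule".
"harbor monsoon summer mule" → head "mule" (specifically "monsoon summer mule"), modifier "harbor".
"monsoon summer mule" → head "mule" (specifically "summer mule"), modifier "monsoon".
"summer mule" → head "mule", modifier "summer".
"autumn gate" → head "gate", modifier "autumn".
Putting it together: [[harbor [monsoon [summer mule]]] [autumn gate]].

[[harbor [monsoon [summer mule]]] [autumn gate]]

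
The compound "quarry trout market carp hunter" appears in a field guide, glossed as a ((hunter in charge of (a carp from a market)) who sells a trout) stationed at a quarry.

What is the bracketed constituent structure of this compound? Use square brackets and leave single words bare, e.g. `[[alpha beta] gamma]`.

The outermost head in the paraphrase is "hunter" (specifically "trout market carp hunter"), modified by "quarry".
Inside "trout market carp hunter": head "hunter" (specifically "market carp hunter"), modifier "trout".
Inside "market carp hunter": head "hunter", modifier "market carp".
Inside "market carp": head "carp", modifier "market".
Assembled: [quarry [trout [[market carp] hunter]]].

[quarry [trout [[market carp] hunter]]]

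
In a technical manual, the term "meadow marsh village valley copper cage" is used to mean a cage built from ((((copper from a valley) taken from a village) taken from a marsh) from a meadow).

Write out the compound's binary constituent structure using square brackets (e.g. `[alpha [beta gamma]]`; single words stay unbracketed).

[[meadow [marsh [village [valley copper]]]] cage]

Whole compound: head "cage", modifier "meadow marsh village valley copper".
Inside "meadow marsh village valley copper": head "copper" (specifically "marsh village valley copper"), modifier "meadow".
Inside "marsh village valley copper": head "copper" (specifically "village valley copper"), modifier "marsh".
Inside "village valley copper": head "copper" (specifically "valley copper"), modifier "village".
Inside "valley copper": head "copper", modifier "valley".
Putting it together: [[meadow [marsh [village [valley copper]]]] cage].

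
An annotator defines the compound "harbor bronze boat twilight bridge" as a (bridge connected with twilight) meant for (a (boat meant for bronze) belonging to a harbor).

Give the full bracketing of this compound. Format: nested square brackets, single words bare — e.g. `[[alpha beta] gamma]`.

[[harbor [bronze boat]] [twilight bridge]]

Overall it is a kind of bridge (specifically "twilight bridge"); the modifier is "harbor bronze boat".
"harbor bronze boat" → head "boat" (specifically "bronze boat"), modifier "harbor".
"bronze boat" → head "boat", modifier "bronze".
"twilight bridge" → head "bridge", modifier "twilight".
Assembled: [[harbor [bronze boat]] [twilight bridge]].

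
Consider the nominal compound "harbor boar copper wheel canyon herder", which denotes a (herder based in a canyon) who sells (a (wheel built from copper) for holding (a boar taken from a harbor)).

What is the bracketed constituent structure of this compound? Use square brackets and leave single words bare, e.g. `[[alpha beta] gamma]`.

The outermost head in the paraphrase is "herder" (specifically "canyon herder"), modified by "harbor boar copper wheel".
Inside "harbor boar copper wheel": head "wheel" (specifically "copper wheel"), modifier "harbor boar".
Inside "harbor boar": head "boar", modifier "harbor".
Inside "copper wheel": head "wheel", modifier "copper".
Inside "canyon herder": head "herder", modifier "canyon".
Putting it together: [[[harbor boar] [copper wheel]] [canyon herder]].

[[[harbor boar] [copper wheel]] [canyon herder]]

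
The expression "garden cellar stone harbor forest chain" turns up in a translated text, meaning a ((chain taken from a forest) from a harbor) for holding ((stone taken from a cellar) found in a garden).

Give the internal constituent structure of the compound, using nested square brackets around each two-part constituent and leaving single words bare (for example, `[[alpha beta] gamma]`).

[[garden [cellar stone]] [harbor [forest chain]]]

Overall it is a kind of chain (specifically "harbor forest chain"); the modifier is "garden cellar stone".
Inside "garden cellar stone": head "stone" (specifically "cellar stone"), modifier "garden".
Inside "cellar stone": head "stone", modifier "cellar".
Inside "harbor forest chain": head "chain" (specifically "forest chain"), modifier "harbor".
Inside "forest chain": head "chain", modifier "forest".
Assembled: [[garden [cellar stone]] [harbor [forest chain]]].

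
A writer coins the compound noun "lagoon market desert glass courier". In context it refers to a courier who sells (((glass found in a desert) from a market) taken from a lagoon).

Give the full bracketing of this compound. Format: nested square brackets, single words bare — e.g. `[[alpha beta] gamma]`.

[[lagoon [market [desert glass]]] courier]

Overall it is a kind of courier; the modifier is "lagoon market desert glass".
Inside "lagoon market desert glass": head "glass" (specifically "market desert glass"), modifier "lagoon".
Inside "market desert glass": head "glass" (specifically "desert glass"), modifier "market".
Inside "desert glass": head "glass", modifier "desert".
So the structure is [[lagoon [market [desert glass]]] courier].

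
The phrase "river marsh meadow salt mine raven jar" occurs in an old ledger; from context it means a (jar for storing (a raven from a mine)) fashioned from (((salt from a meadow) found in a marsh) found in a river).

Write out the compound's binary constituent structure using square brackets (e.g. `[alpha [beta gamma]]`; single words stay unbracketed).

The outermost head in the paraphrase is "jar" (specifically "mine raven jar"), modified by "river marsh meadow salt".
Inside "river marsh meadow salt": head "salt" (specifically "marsh meadow salt"), modifier "river".
Inside "marsh meadow salt": head "salt" (specifically "meadow salt"), modifier "marsh".
Inside "meadow salt": head "salt", modifier "meadow".
Inside "mine raven jar": head "jar", modifier "mine raven".
Inside "mine raven": head "raven", modifier "mine".
Putting it together: [[river [marsh [meadow salt]]] [[mine raven] jar]].

[[river [marsh [meadow salt]]] [[mine raven] jar]]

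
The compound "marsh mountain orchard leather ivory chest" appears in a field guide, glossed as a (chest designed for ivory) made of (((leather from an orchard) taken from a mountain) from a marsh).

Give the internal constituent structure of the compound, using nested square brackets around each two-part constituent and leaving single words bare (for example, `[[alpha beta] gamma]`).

[[marsh [mountain [orchard leather]]] [ivory chest]]

At the top level: head "chest" (specifically "ivory chest"); modifier "marsh mountain orchard leather".
Within "marsh mountain orchard leather", the head is "leather" (specifically "mountain orchard leather") and the modifier is "marsh".
Within "mountain orchard leather", the head is "leather" (specifically "orchard leather") and the modifier is "mountain".
Within "orchard leather", the head is "leather" and the modifier is "orchard".
Within "ivory chest", the head is "chest" and the modifier is "ivory".
Assembled: [[marsh [mountain [orchard leather]]] [ivory chest]].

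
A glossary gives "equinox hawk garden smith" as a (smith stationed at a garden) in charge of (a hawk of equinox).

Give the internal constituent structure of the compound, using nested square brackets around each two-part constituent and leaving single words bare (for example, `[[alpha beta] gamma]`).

Whole compound: head "smith" (specifically "garden smith"), modifier "equinox hawk".
"equinox hawk" → head "hawk", modifier "equinox".
"garden smith" → head "smith", modifier "garden".
So the structure is [[equinox hawk] [garden smith]].

[[equinox hawk] [garden smith]]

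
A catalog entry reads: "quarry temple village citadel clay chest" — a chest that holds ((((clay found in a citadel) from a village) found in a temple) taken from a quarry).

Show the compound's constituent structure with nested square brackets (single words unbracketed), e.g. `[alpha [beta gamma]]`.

[[quarry [temple [village [citadel clay]]]] chest]

Whole compound: head "chest", modifier "quarry temple village citadel clay".
Within "quarry temple village citadel clay", the head is "clay" (specifically "temple village citadel clay") and the modifier is "quarry".
Within "temple village citadel clay", the head is "clay" (specifically "village citadel clay") and the modifier is "temple".
Within "village citadel clay", the head is "clay" (specifically "citadel clay") and the modifier is "village".
Within "citadel clay", the head is "clay" and the modifier is "citadel".
Assembled: [[quarry [temple [village [citadel clay]]]] chest].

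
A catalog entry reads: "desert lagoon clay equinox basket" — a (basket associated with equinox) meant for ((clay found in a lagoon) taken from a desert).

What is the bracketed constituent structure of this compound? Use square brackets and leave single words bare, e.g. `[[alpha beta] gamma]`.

At the top level: head "basket" (specifically "equinox basket"); modifier "desert lagoon clay".
Within "desert lagoon clay", the head is "clay" (specifically "lagoon clay") and the modifier is "desert".
Within "lagoon clay", the head is "clay" and the modifier is "lagoon".
Within "equinox basket", the head is "basket" and the modifier is "equinox".
So the structure is [[desert [lagoon clay]] [equinox basket]].

[[desert [lagoon clay]] [equinox basket]]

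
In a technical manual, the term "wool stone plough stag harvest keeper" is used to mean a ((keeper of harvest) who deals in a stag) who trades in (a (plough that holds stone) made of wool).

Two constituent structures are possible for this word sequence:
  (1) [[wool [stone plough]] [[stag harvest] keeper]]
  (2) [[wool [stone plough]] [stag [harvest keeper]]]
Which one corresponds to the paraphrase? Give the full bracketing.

[[wool [stone plough]] [stag [harvest keeper]]]

The paraphrase's head is the "keeper" part ("stag harvest keeper"); its modifier is "wool stone plough".
That top-level split, carried through the inner groups, gives [[wool [stone plough]] [stag [harvest keeper]]].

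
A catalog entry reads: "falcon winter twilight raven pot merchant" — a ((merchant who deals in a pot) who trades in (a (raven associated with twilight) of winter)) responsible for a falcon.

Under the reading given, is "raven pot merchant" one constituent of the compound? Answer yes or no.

no

The top-level split is [falcon] [winter twilight raven pot merchant]; the full structure is [falcon [[winter [twilight raven]] [pot merchant]]].
"raven pot merchant" straddles a constituent boundary, so it is not a single unit.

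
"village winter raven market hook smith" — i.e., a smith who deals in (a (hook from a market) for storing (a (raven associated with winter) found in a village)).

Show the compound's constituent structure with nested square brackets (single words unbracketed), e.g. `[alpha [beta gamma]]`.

The outermost head in the paraphrase is "smith", modified by "village winter raven market hook".
"village winter raven market hook" → head "hook" (specifically "market hook"), modifier "village winter raven".
"village winter raven" → head "raven" (specifically "winter raven"), modifier "village".
"winter raven" → head "raven", modifier "winter".
"market hook" → head "hook", modifier "market".
Assembled: [[[village [winter raven]] [market hook]] smith].

[[[village [winter raven]] [market hook]] smith]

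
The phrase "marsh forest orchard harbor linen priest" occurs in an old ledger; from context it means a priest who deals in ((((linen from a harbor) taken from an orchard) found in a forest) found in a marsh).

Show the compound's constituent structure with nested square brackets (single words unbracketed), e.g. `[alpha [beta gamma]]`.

[[marsh [forest [orchard [harbor linen]]]] priest]

Whole compound: head "priest", modifier "marsh forest orchard harbor linen".
Within "marsh forest orchard harbor linen", the head is "linen" (specifically "forest orchard harbor linen") and the modifier is "marsh".
Within "forest orchard harbor linen", the head is "linen" (specifically "orchard harbor linen") and the modifier is "forest".
Within "orchard harbor linen", the head is "linen" (specifically "harbor linen") and the modifier is "orchard".
Within "harbor linen", the head is "linen" and the modifier is "harbor".
Assembled: [[marsh [forest [orchard [harbor linen]]]] priest].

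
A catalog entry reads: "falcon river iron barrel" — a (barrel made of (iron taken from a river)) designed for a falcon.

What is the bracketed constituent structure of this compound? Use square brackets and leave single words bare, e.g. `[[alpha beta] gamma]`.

At the top level: head "barrel" (specifically "river iron barrel"); modifier "falcon".
"river iron barrel" → head "barrel", modifier "river iron".
"river iron" → head "iron", modifier "river".
Assembled: [falcon [[river iron] barrel]].

[falcon [[river iron] barrel]]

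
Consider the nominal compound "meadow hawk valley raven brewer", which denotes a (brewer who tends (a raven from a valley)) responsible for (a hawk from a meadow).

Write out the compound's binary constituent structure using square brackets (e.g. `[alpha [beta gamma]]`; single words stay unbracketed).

Whole compound: head "brewer" (specifically "valley raven brewer"), modifier "meadow hawk".
"meadow hawk" → head "hawk", modifier "meadow".
"valley raven brewer" → head "brewer", modifier "valley raven".
"valley raven" → head "raven", modifier "valley".
So the structure is [[meadow hawk] [[valley raven] brewer]].

[[meadow hawk] [[valley raven] brewer]]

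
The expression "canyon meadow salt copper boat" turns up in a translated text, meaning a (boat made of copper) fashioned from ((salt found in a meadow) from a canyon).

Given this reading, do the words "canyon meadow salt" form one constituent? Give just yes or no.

The paraphrase groups the words so that "canyon meadow salt" is one unit: it corresponds to a single parenthesized sub-phrase.
The full structure is [[canyon [meadow salt]] [copper boat]], in which [canyon meadow salt] is a constituent.

yes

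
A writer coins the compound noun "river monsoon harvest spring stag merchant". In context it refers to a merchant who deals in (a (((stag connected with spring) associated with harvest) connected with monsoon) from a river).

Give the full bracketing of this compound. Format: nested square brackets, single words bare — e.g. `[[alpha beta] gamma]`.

At the top level: head "merchant"; modifier "river monsoon harvest spring stag".
"river monsoon harvest spring stag" → head "stag" (specifically "monsoon harvest spring stag"), modifier "river".
"monsoon harvest spring stag" → head "stag" (specifically "harvest spring stag"), modifier "monsoon".
"harvest spring stag" → head "stag" (specifically "spring stag"), modifier "harvest".
"spring stag" → head "stag", modifier "spring".
So the structure is [[river [monsoon [harvest [spring stag]]]] merchant].

[[river [monsoon [harvest [spring stag]]]] merchant]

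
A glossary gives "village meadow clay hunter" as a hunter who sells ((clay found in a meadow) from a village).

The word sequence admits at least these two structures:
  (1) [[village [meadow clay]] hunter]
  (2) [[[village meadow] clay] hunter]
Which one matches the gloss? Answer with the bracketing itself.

The paraphrase's head is the "hunter" part ("hunter"); its modifier is "village meadow clay".
That top-level split, carried through the inner groups, gives [[village [meadow clay]] hunter].

[[village [meadow clay]] hunter]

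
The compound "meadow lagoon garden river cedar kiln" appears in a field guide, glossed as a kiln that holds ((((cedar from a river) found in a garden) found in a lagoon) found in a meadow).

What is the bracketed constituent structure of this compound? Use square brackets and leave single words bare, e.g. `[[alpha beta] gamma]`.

The outermost head in the paraphrase is "kiln", modified by "meadow lagoon garden river cedar".
"meadow lagoon garden river cedar" → head "cedar" (specifically "lagoon garden river cedar"), modifier "meadow".
"lagoon garden river cedar" → head "cedar" (specifically "garden river cedar"), modifier "lagoon".
"garden river cedar" → head "cedar" (specifically "river cedar"), modifier "garden".
"river cedar" → head "cedar", modifier "river".
So the structure is [[meadow [lagoon [garden [river cedar]]]] kiln].

[[meadow [lagoon [garden [river cedar]]]] kiln]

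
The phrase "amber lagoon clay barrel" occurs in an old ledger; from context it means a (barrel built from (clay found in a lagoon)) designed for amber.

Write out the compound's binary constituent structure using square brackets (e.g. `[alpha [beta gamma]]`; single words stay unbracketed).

[amber [[lagoon clay] barrel]]

Overall it is a kind of barrel (specifically "lagoon clay barrel"); the modifier is "amber".
Within "lagoon clay barrel", the head is "barrel" and the modifier is "lagoon clay".
Within "lagoon clay", the head is "clay" and the modifier is "lagoon".
Assembled: [amber [[lagoon clay] barrel]].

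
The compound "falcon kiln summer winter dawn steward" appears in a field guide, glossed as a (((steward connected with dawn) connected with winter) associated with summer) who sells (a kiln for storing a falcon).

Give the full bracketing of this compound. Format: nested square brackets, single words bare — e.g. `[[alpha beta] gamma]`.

Whole compound: head "steward" (specifically "summer winter dawn steward"), modifier "falcon kiln".
"falcon kiln" → head "kiln", modifier "falcon".
"summer winter dawn steward" → head "steward" (specifically "winter dawn steward"), modifier "summer".
"winter dawn steward" → head "steward" (specifically "dawn steward"), modifier "winter".
"dawn steward" → head "steward", modifier "dawn".
Putting it together: [[falcon kiln] [summer [winter [dawn steward]]]].

[[falcon kiln] [summer [winter [dawn steward]]]]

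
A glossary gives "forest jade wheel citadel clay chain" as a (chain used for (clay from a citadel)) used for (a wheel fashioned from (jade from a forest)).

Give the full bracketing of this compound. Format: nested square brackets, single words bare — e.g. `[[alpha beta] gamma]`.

[[[forest jade] wheel] [[citadel clay] chain]]

Whole compound: head "chain" (specifically "citadel clay chain"), modifier "forest jade wheel".
Within "forest jade wheel", the head is "wheel" and the modifier is "forest jade".
Within "forest jade", the head is "jade" and the modifier is "forest".
Within "citadel clay chain", the head is "chain" and the modifier is "citadel clay".
Within "citadel clay", the head is "clay" and the modifier is "citadel".
Assembled: [[[forest jade] wheel] [[citadel clay] chain]].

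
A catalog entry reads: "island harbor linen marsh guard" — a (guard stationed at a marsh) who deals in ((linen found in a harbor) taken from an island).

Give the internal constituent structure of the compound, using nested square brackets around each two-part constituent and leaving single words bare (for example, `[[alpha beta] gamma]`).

[[island [harbor linen]] [marsh guard]]

At the top level: head "guard" (specifically "marsh guard"); modifier "island harbor linen".
Inside "island harbor linen": head "linen" (specifically "harbor linen"), modifier "island".
Inside "harbor linen": head "linen", modifier "harbor".
Inside "marsh guard": head "guard", modifier "marsh".
So the structure is [[island [harbor linen]] [marsh guard]].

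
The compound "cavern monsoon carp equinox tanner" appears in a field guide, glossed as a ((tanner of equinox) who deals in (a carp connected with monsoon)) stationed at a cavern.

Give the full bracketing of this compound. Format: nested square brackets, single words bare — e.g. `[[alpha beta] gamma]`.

The outermost head in the paraphrase is "tanner" (specifically "monsoon carp equinox tanner"), modified by "cavern".
"monsoon carp equinox tanner" → head "tanner" (specifically "equinox tanner"), modifier "monsoon carp".
"monsoon carp" → head "carp", modifier "monsoon".
"equinox tanner" → head "tanner", modifier "equinox".
Putting it together: [cavern [[monsoon carp] [equinox tanner]]].

[cavern [[monsoon carp] [equinox tanner]]]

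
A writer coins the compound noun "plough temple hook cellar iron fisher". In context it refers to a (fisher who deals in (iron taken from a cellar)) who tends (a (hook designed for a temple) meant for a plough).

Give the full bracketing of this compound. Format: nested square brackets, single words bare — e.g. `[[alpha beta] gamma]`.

[[plough [temple hook]] [[cellar iron] fisher]]

Whole compound: head "fisher" (specifically "cellar iron fisher"), modifier "plough temple hook".
Inside "plough temple hook": head "hook" (specifically "temple hook"), modifier "plough".
Inside "temple hook": head "hook", modifier "temple".
Inside "cellar iron fisher": head "fisher", modifier "cellar iron".
Inside "cellar iron": head "iron", modifier "cellar".
Putting it together: [[plough [temple hook]] [[cellar iron] fisher]].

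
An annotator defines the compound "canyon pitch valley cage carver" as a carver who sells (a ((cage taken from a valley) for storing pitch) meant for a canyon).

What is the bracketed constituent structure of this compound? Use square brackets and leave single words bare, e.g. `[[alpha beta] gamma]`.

[[canyon [pitch [valley cage]]] carver]

Whole compound: head "carver", modifier "canyon pitch valley cage".
Inside "canyon pitch valley cage": head "cage" (specifically "pitch valley cage"), modifier "canyon".
Inside "pitch valley cage": head "cage" (specifically "valley cage"), modifier "pitch".
Inside "valley cage": head "cage", modifier "valley".
Putting it together: [[canyon [pitch [valley cage]]] carver].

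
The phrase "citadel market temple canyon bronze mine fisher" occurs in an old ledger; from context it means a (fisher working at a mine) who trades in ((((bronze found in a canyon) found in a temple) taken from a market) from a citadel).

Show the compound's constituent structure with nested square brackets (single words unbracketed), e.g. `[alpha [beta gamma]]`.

At the top level: head "fisher" (specifically "mine fisher"); modifier "citadel market temple canyon bronze".
Within "citadel market temple canyon bronze", the head is "bronze" (specifically "market temple canyon bronze") and the modifier is "citadel".
Within "market temple canyon bronze", the head is "bronze" (specifically "temple canyon bronze") and the modifier is "market".
Within "temple canyon bronze", the head is "bronze" (specifically "canyon bronze") and the modifier is "temple".
Within "canyon bronze", the head is "bronze" and the modifier is "canyon".
Within "mine fisher", the head is "fisher" and the modifier is "mine".
Assembled: [[citadel [market [temple [canyon bronze]]]] [mine fisher]].

[[citadel [market [temple [canyon bronze]]]] [mine fisher]]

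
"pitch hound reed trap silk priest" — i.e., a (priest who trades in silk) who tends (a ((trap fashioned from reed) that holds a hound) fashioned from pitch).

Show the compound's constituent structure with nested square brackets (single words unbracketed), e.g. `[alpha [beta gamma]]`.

At the top level: head "priest" (specifically "silk priest"); modifier "pitch hound reed trap".
Inside "pitch hound reed trap": head "trap" (specifically "hound reed trap"), modifier "pitch".
Inside "hound reed trap": head "trap" (specifically "reed trap"), modifier "hound".
Inside "reed trap": head "trap", modifier "reed".
Inside "silk priest": head "priest", modifier "silk".
So the structure is [[pitch [hound [reed trap]]] [silk priest]].

[[pitch [hound [reed trap]]] [silk priest]]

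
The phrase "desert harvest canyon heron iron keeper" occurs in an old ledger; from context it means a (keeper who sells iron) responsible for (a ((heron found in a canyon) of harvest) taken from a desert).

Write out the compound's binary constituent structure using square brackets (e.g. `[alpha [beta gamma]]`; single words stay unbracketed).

The outermost head in the paraphrase is "keeper" (specifically "iron keeper"), modified by "desert harvest canyon heron".
Inside "desert harvest canyon heron": head "heron" (specifically "harvest canyon heron"), modifier "desert".
Inside "harvest canyon heron": head "heron" (specifically "canyon heron"), modifier "harvest".
Inside "canyon heron": head "heron", modifier "canyon".
Inside "iron keeper": head "keeper", modifier "iron".
Assembled: [[desert [harvest [canyon heron]]] [iron keeper]].

[[desert [harvest [canyon heron]]] [iron keeper]]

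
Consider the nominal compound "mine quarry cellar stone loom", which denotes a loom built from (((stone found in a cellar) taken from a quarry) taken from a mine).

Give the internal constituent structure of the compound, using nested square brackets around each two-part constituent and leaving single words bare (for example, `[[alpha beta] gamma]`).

[[mine [quarry [cellar stone]]] loom]

The outermost head in the paraphrase is "loom", modified by "mine quarry cellar stone".
"mine quarry cellar stone" → head "stone" (specifically "quarry cellar stone"), modifier "mine".
"quarry cellar stone" → head "stone" (specifically "cellar stone"), modifier "quarry".
"cellar stone" → head "stone", modifier "cellar".
Assembled: [[mine [quarry [cellar stone]]] loom].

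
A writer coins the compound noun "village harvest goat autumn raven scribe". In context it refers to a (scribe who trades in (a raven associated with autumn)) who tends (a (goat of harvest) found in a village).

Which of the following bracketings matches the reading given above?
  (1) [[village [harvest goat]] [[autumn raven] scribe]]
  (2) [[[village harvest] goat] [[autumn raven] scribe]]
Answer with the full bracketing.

The paraphrase's head is the "scribe" part ("autumn raven scribe"); its modifier is "village harvest goat".
That top-level split, carried through the inner groups, gives [[village [harvest goat]] [[autumn raven] scribe]].

[[village [harvest goat]] [[autumn raven] scribe]]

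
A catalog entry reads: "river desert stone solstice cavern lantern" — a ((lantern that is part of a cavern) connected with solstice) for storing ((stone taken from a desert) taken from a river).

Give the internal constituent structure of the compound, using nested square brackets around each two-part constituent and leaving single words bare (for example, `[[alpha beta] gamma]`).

Whole compound: head "lantern" (specifically "solstice cavern lantern"), modifier "river desert stone".
Inside "river desert stone": head "stone" (specifically "desert stone"), modifier "river".
Inside "desert stone": head "stone", modifier "desert".
Inside "solstice cavern lantern": head "lantern" (specifically "cavern lantern"), modifier "solstice".
Inside "cavern lantern": head "lantern", modifier "cavern".
Putting it together: [[river [desert stone]] [solstice [cavern lantern]]].

[[river [desert stone]] [solstice [cavern lantern]]]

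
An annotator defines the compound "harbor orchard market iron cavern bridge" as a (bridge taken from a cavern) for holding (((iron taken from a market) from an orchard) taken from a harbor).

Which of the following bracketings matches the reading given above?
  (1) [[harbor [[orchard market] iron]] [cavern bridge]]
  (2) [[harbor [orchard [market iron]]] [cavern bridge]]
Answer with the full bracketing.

[[harbor [orchard [market iron]]] [cavern bridge]]

The paraphrase's head is the "bridge" part ("cavern bridge"); its modifier is "harbor orchard market iron".
That top-level split, carried through the inner groups, gives [[harbor [orchard [market iron]]] [cavern bridge]].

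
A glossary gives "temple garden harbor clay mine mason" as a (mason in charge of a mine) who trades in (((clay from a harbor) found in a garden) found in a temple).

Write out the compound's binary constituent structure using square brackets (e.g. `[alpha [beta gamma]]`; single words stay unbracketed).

Overall it is a kind of mason (specifically "mine mason"); the modifier is "temple garden harbor clay".
"temple garden harbor clay" → head "clay" (specifically "garden harbor clay"), modifier "temple".
"garden harbor clay" → head "clay" (specifically "harbor clay"), modifier "garden".
"harbor clay" → head "clay", modifier "harbor".
"mine mason" → head "mason", modifier "mine".
So the structure is [[temple [garden [harbor clay]]] [mine mason]].

[[temple [garden [harbor clay]]] [mine mason]]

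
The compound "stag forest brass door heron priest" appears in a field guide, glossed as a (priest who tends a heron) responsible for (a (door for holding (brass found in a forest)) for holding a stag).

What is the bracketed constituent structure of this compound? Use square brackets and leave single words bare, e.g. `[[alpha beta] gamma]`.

Whole compound: head "priest" (specifically "heron priest"), modifier "stag forest brass door".
Inside "stag forest brass door": head "door" (specifically "forest brass door"), modifier "stag".
Inside "forest brass door": head "door", modifier "forest brass".
Inside "forest brass": head "brass", modifier "forest".
Inside "heron priest": head "priest", modifier "heron".
Assembled: [[stag [[forest brass] door]] [heron priest]].

[[stag [[forest brass] door]] [heron priest]]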